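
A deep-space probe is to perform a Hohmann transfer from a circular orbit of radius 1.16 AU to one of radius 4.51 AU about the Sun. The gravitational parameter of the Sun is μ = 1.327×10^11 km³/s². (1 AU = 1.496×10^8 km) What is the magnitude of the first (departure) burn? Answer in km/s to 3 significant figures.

Δv₁ = 7.23 km/s

In km: r₁ = 1.16 × 1.496×10^8 = 1.73536×10^8 km; r₂ = 4.51 × 1.496×10^8 = 6.74696×10^8 km.
Transfer-ellipse semi-major axis a_t = (r₁ + r₂)/2 = (1.73536×10^8 + 6.74696×10^8)/2 = 4.24116×10^8 km.
On the circular orbit at r = 1.73536×10^8 km, v_c = √(μ/r) = 27.653 km/s.
Transfer-orbit speed at the same r (vis-viva, a = a_t): v_t = √[μ(2/r − 1/a_t)] = 34.878 km/s.
Δv₁ = |v_t − v_c| = |34.878 − 27.653| = 7.225 km/s.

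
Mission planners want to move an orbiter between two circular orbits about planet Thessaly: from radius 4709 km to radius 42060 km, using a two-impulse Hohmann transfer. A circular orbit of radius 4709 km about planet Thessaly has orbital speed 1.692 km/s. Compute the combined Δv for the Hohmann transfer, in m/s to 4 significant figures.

From the circular-orbit relation v² = μ/r at r = 4709 km: μ = v²r = (1.692)² × 4709 = 13481.2 km³/s².
The Hohmann ellipse has a_t = (r₁ + r₂)/2 = 23384.5 km.
At r₁ the circular-orbit speed is v₁ = √(μ/r₁) = 1.6920 km/s.
On the transfer ellipse at r₁, vis-viva equation gives v_p = √[μ(2/r₁ − 1/a_t)] = 2.2692 km/s.
First burn Δv₁ = |v_p − v₁| = 0.5772 km/s.
At r₂, v₂ = √(μ/r₂) = 0.56615 km/s.
Transfer-orbit speed at r₂: v_a = √[μ(2/r₂ − 1/a_t)] = 0.25406 km/s.
Second burn Δv₂ = |v₂ − v_a| = 0.3121 km/s.
Δv = Δv₁ + Δv₂ = 0.5772 + 0.3121 = 0.8893 km/s.

Δv = 889.3 m/s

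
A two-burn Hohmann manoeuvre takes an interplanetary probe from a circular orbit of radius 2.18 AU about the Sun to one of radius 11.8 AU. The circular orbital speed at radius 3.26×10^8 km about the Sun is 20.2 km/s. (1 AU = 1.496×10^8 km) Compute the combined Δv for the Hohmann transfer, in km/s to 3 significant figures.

From the circular-orbit relation v² = μ/r at r = 3.26×10^8 km: μ = v²r = (20.2)² × 3.26×10^8 = 1.33021×10^11 km³/s².
In km: r₁ = 2.18 × 1.496×10^8 = 3.26128×10^8 km; r₂ = 11.8 × 1.496×10^8 = 1.76528×10^9 km.
The Hohmann ellipse has a_t = (r₁ + r₂)/2 = 1.045704×10^9 km.
At r₁ the circular-orbit speed is v₁ = √(μ/r₁) = 20.196 km/s.
On the transfer ellipse at r₁, vis-viva gives v_p = √[μ(2/r₁ − 1/a_t)] = 26.240 km/s.
First burn Δv₁ = |v_p − v₁| = 6.044 km/s.
At r₂, v₂ = √(μ/r₂) = 8.681 km/s.
Transfer-orbit speed at r₂: v_a = √[μ(2/r₂ − 1/a_t)] = 4.848 km/s.
Second burn Δv₂ = |v₂ − v_a| = 3.833 km/s.
Total Δv = Δv₁ + Δv₂ = 9.877 km/s.

Δv = 9.88 km/s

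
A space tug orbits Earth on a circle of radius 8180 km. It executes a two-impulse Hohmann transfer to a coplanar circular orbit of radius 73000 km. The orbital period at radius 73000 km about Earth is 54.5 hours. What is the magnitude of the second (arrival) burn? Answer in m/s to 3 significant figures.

From Kepler's third law T² = 4π²r³/μ at r = 73000 km, T = 54.5 hours = 54.5 × 3600 s = 1.962×10^5 s: μ = 4π²r³/T² = 3.98961×10^5 km³/s².
Semi-major axis of the transfer orbit: a_t = (8180 + 73000)/2 = 40590 km.
Circular speed at r = 73000 km: v_c = √(μ/r) = 2.3378 km/s.
Vis-viva on the transfer ellipse at r = 73000 km gives v_t = √[μ(2/r − 1/a_t)] = 1.0495 km/s.
Δv₂ = |v_t − v_c| = |1.0495 − 2.3378| = 1.288 km/s.

Δv₂ = 1290 m/s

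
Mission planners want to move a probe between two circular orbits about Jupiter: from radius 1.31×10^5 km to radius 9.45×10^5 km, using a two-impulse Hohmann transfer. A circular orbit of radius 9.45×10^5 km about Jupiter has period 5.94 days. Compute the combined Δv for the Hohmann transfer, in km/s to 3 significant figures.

From Kepler's third law T² = 4π²r³/μ at r = 9.45×10^5 km, T = 5.94 days = 5.94 × 86400 s = 5.13216×10^5 s: μ = 4π²r³/T² = 1.26490×10^8 km³/s².
The Hohmann ellipse has a_t = (r₁ + r₂)/2 = 5.380×10^5 km.
At r₁ the circular-orbit speed is v₁ = √(μ/r₁) = 31.07 km/s.
On the transfer ellipse at r₁, vis-viva equation gives v_p = √[μ(2/r₁ − 1/a_t)] = 41.18 km/s.
First burn Δv₁ = |v_p − v₁| = 10.11 km/s.
Circular speed at r₂: v₂ = √(μ/r₂) = 11.569 km/s.
Transfer-orbit speed at r₂: v_a = √[μ(2/r₂ − 1/a_t)] = 5.7089 km/s.
Second burn Δv₂ = |v₂ − v_a| = 5.860 km/s.
Δv = Δv₁ + Δv₂ = 10.11 + 5.860 = 15.97 km/s.

Δv = 16.0 km/s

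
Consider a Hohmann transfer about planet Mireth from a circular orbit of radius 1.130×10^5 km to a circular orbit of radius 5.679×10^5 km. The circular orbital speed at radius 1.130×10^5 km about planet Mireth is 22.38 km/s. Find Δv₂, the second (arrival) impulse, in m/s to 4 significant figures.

Δv₂ = 4232 m/s

From the circular-orbit relation v² = μ/r at r = 1.130×10^5 km: μ = v²r = (22.38)² × 1.130×10^5 = 5.65977×10^7 km³/s².
Semi-major axis of the transfer orbit: a_t = (1.130×10^5 + 5.679×10^5)/2 = 3.4045×10^5 km.
Circular speed at r = 5.679×10^5 km: v_c = √(μ/r) = 9.983 km/s.
Transfer-orbit speed at the same r (vis-viva, a = a_t): v_t = √[μ(2/r − 1/a_t)] = 5.751 km/s.
Δv₂ = |v_t − v_c| = |5.751 − 9.983| = 4.232 km/s.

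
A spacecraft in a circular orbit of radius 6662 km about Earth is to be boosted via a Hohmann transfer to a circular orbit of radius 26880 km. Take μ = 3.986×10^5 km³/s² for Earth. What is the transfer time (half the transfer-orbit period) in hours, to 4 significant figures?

Semi-major axis of the transfer orbit: a_t = (6662 + 26880)/2 = 16771 km.
Half the transfer-orbit period gives t = π√(a_t³/μ) = 10807 s.
Converting: 10807 s ÷ 3600 s/hour = 3.002 hours.

t = 3.002 hours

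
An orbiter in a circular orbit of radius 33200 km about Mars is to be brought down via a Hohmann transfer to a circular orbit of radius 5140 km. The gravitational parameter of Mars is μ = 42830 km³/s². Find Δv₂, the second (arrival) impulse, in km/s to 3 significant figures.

Δv₂ = 0.912 km/s

Transfer-ellipse semi-major axis a_t = (r₁ + r₂)/2 = (33200 + 5140)/2 = 19170 km.
On the circular orbit at r = 5140 km, v_c = √(μ/r) = 2.8866 km/s.
Vis-viva on the transfer ellipse at r = 5140 km gives v_t = √[μ(2/r − 1/a_t)] = 3.7988 km/s.
Δv₂ = |v_t − v_c| = |3.7988 − 2.8866| = 0.9122 km/s.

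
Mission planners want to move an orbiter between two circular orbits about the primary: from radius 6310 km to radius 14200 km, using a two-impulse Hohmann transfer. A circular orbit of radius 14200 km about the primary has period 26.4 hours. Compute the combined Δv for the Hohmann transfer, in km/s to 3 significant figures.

Δv = 0.451 km/s

From Kepler's third law T² = 4π²r³/μ at r = 14200 km, T = 26.4 hours = 26.4 × 3600 s = 95040 s: μ = 4π²r³/T² = 12514.5 km³/s².
Semi-major axis of the transfer orbit: a_t = (6310 + 14200)/2 = 10255 km.
Circular speed at r₁: v₁ = √(μ/r₁) = √(12514.5/6310) = 1.4083 km/s.
Transfer-orbit speed at r₁ (vis-viva equation): v_p = √[μ(2/r₁ − 1/a_t)] = 1.6572 km/s.
First burn Δv₁ = |v_p − v₁| = 0.2489 km/s.
At r₂, v₂ = √(μ/r₂) = 0.9388 km/s.
Transfer-orbit speed at r₂: v_a = √[μ(2/r₂ − 1/a_t)] = 0.7364 km/s.
Second burn Δv₂ = |v₂ − v_a| = 0.2024 km/s.
Total Δv = Δv₁ + Δv₂ = 0.4513 km/s.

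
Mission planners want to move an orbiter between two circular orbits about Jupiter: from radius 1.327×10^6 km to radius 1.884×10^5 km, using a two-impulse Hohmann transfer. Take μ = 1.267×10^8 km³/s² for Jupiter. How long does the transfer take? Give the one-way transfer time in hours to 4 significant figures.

t = 51.13 hours

Semi-major axis of the transfer orbit: a_t = (1.327×10^6 + 1.884×10^5)/2 = 7.577×10^5 km.
Half the transfer-orbit period gives t = π√(a_t³/μ) = 1.8408×10^5 s.
Converting: 1.8408×10^5 s ÷ 3600 s/hour = 51.13 hours.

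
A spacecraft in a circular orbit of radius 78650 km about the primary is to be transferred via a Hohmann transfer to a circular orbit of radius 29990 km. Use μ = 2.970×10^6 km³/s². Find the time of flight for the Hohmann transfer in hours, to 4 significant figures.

Transfer-ellipse semi-major axis a_t = (r₁ + r₂)/2 = (78650 + 29990)/2 = 54320 km.
Transfer time t = π√(a_t³/μ) = π√((54320)³ / 2.970×10^6) = 23080 s.
Converting: 23080 s ÷ 3600 s/hour = 6.411 hours.

t = 6.411 hours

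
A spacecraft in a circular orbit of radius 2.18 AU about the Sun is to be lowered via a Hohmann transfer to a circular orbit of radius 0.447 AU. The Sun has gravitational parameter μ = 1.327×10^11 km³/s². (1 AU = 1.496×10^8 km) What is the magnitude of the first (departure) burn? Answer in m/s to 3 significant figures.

Δv₁ = 8400 m/s

In km: r₁ = 2.18 × 1.496×10^8 = 3.26128×10^8 km; r₂ = 0.447 × 1.496×10^8 = 6.68712×10^7 km.
Transfer-ellipse semi-major axis a_t = (r₁ + r₂)/2 = (3.26128×10^8 + 6.68712×10^7)/2 = 1.964996×10^8 km.
Circular speed at r = 3.26128×10^8 km: v_c = √(μ/r) = 20.1716 km/s.
Vis-viva on the transfer ellipse at r = 3.26128×10^8 km gives v_t = √[μ(2/r − 1/a_t)] = 11.7674 km/s.
Δv₁ = |v_t − v_c| = |11.7674 − 20.1716| = 8.404 km/s.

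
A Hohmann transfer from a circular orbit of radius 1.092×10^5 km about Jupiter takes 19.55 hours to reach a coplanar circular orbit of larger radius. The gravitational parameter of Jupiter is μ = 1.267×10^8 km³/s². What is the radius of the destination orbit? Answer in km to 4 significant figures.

r₂ = 6.891×10^5 km

Transfer time t = 19.55 hours = 70380 s, and t = π√(a_t³/μ).
So a_t = (μ t²/π²)^(1/3) = (1.267×10^8 × (70380)² / π²)^(1/3) = 3.9914×10^5 km.
Since a_t = (r₁ + r₂)/2, r₂ = 2a_t − r₁ = 2×3.9914×10^5 − 1.092×10^5 = 6.8908×10^5 km.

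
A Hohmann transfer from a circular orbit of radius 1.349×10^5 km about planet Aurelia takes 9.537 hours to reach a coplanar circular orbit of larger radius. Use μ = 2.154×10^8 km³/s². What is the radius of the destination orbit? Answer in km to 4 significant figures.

r₂ = 4.555×10^5 km

Transfer time t = 9.537 hours = 34333.2 s, and t = π√(a_t³/μ).
So a_t = (μ t²/π²)^(1/3) = (2.154×10^8 × (34333.2)² / π²)^(1/3) = 2.9521×10^5 km.
Since a_t = (r₁ + r₂)/2, r₂ = 2a_t − r₁ = 2×2.9521×10^5 − 1.349×10^5 = 4.5552×10^5 km.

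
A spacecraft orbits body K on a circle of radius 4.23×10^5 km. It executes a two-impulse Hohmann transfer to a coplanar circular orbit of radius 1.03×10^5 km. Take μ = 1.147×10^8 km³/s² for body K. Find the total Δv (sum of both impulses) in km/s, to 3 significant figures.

Δv = 15.1 km/s

Transfer-ellipse semi-major axis a_t = (r₁ + r₂)/2 = (4.230×10^5 + 1.030×10^5)/2 = 2.630×10^5 km.
Circular speed at r₁: v₁ = √(μ/r₁) = √(1.147×10^8/4.230×10^5) = 16.467 km/s.
Transfer-orbit speed at r₁ (v² = μ(2/r − 1/a)): v_a = √[μ(2/r₁ − 1/a_t)] = 10.305 km/s.
First burn Δv₁ = |v_a − v₁| = 6.162 km/s.
At r₂, v₂ = √(μ/r₂) = 33.37 km/s.
Transfer-orbit speed at r₂: v_p = √[μ(2/r₂ − 1/a_t)] = 42.32 km/s.
Second burn Δv₂ = |v₂ − v_p| = 8.950 km/s.
Total Δv = Δv₁ + Δv₂ = 15.11 km/s.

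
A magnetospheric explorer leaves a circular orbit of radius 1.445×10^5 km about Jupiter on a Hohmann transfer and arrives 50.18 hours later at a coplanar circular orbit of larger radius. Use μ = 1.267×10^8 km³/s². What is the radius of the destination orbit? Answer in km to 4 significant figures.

r₂ = 1.352×10^6 km

Transfer time t = 50.18 hours = 1.80648×10^5 s, and t = π√(a_t³/μ).
So a_t = (μ t²/π²)^(1/3) = (1.267×10^8 × (1.80648×10^5)² / π²)^(1/3) = 7.4825×10^5 km.
Since a_t = (r₁ + r₂)/2, r₂ = 2a_t − r₁ = 2×7.4825×10^5 − 1.445×10^5 = 1.352×10^6 km.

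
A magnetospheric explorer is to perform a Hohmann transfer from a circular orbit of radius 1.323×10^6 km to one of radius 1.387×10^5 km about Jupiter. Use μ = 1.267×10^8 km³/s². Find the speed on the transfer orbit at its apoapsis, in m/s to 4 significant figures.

Semi-major axis of the transfer orbit: a_t = (1.323×10^6 + 1.387×10^5)/2 = 7.3085×10^5 km.
At apoapsis, r = 1.323×10^6 km.
From the vis-viva equation, v = √[μ(2/r − 1/a_t)] = 4.263 km/s.

v = 4263 m/s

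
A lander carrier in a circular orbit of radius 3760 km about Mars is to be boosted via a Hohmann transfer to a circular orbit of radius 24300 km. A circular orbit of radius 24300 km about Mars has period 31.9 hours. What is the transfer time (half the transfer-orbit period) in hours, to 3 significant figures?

t = 7.00 hours

From Kepler's third law T² = 4π²r³/μ at r = 24300 km, T = 31.9 hours = 31.9 × 3600 s = 1.1484×10^5 s: μ = 4π²r³/T² = 42952.9 km³/s².
Semi-major axis of the transfer orbit: a_t = (3760 + 24300)/2 = 14030 km.
By Kepler's third law the transfer-orbit period is T = 2π√(a_t³/μ), so t = T/2 = 25190 s.
Converting: 25190 s ÷ 3600 s/hour = 7.00 hours.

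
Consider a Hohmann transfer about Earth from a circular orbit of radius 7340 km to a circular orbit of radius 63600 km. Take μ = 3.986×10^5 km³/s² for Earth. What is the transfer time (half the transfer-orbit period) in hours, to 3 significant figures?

t = 9.23 hours

Semi-major axis of the transfer orbit: a_t = (7340 + 63600)/2 = 35470 km.
Transfer time t = π√(a_t³/μ) = π√((35470)³ / 3.986×10^5) = 33240 s.
Converting: 33240 s ÷ 3600 s/hour = 9.23 hours.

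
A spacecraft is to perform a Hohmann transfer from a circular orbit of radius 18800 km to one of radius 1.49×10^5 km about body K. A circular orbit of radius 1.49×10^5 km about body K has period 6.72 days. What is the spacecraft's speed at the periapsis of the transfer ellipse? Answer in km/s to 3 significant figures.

From Kepler's third law T² = 4π²r³/μ at r = 1.49×10^5 km, T = 6.72 days = 6.72 × 86400 s = 5.80608×10^5 s: μ = 4π²r³/T² = 3.87394×10^5 km³/s².
Transfer-ellipse semi-major axis a_t = (r₁ + r₂)/2 = (18800 + 1.490×10^5)/2 = 83900 km.
At periapsis, r = 18800 km.
Vis-viva: v = √[μ(2/r − 1/a_t)] = √[3.87394×10^5 × (2/18800 − 1/83900)] = 6.049 km/s.

v = 6.05 km/s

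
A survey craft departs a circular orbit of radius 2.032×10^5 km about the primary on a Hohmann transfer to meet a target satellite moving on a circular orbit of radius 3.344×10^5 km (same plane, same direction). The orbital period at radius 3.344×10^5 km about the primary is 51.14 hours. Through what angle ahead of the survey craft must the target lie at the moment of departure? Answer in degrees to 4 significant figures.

φ = 50.28°

From Kepler's third law T² = 4π²r³/μ at r = 3.344×10^5 km, T = 51.14 hours = 51.14 × 3600 s = 1.84104×10^5 s: μ = 4π²r³/T² = 4.35544×10^7 km³/s².
The Hohmann ellipse has a_t = (r₁ + r₂)/2 = 2.688×10^5 km.
Transfer time t = π√(a_t³/μ) = 66340 s.
The target's mean motion on its circular orbit is ω₂ = √(μ/r₂³) = 3.413×10^-5 rad/s.
Angle swept by the target during transfer: ω₂·t = 2.264 rad = 129.72°.
Arrival is 180° from departure on the ellipse, so φ = 180° − 129.72° = 50.28°.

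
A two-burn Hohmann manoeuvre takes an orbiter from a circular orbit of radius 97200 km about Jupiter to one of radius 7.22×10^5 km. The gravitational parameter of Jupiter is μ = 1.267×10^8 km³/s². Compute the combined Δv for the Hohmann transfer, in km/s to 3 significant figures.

Δv = 18.6 km/s

Semi-major axis of the transfer orbit: a_t = (97200 + 7.220×10^5)/2 = 4.096×10^5 km.
At r₁ the circular-orbit speed is v₁ = √(μ/r₁) = 36.10 km/s.
On the transfer ellipse at r₁, v² = μ(2/r − 1/a) gives v_p = √[μ(2/r₁ − 1/a_t)] = 47.93 km/s.
First burn Δv₁ = |v_p − v₁| = 11.83 km/s.
Circular speed at r₂: v₂ = √(μ/r₂) = 13.247 km/s.
Transfer-orbit speed at r₂: v_a = √[μ(2/r₂ − 1/a_t)] = 6.4532 km/s.
Second burn Δv₂ = |v₂ − v_a| = 6.794 km/s.
Δv = Δv₁ + Δv₂ = 11.83 + 6.794 = 18.62 km/s.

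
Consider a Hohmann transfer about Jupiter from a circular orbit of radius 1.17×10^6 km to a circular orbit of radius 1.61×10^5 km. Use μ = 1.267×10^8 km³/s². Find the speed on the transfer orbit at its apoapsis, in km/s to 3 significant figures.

v = 5.12 km/s

The Hohmann ellipse has a_t = (r₁ + r₂)/2 = 6.655×10^5 km.
At apoapsis, r = 1.170×10^6 km.
From the vis-viva equation, v = √[μ(2/r − 1/a_t)] = 5.118 km/s.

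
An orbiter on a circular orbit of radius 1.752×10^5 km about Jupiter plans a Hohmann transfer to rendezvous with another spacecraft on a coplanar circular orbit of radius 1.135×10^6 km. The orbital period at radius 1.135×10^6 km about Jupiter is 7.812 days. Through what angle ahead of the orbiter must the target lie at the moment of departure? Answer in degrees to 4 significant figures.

From Kepler's third law T² = 4π²r³/μ at r = 1.135×10^6 km, T = 7.812 days = 7.812 × 86400 s = 6.749568×10^5 s: μ = 4π²r³/T² = 1.26705×10^8 km³/s².
The Hohmann ellipse has a_t = (r₁ + r₂)/2 = 6.551×10^5 km.
Transfer time t = π√(a_t³/μ) = 1.47984×10^5 s.
Target angular speed ω₂ = √(μ/r₂³) = 9.30902×10^-6 rad/s.
Angle swept by the target during transfer: ω₂·t = 1.3776 rad = 78.93°.
The orbiter traverses 180° on the transfer ellipse, so the target must lead by 180° − 78.93° = 101.1°.

φ = 101.1°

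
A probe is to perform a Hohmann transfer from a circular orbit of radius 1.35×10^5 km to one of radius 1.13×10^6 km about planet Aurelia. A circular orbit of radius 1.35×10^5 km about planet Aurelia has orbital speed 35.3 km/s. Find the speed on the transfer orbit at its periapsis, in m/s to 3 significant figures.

From the circular-orbit relation v² = μ/r at r = 1.35×10^5 km: μ = v²r = (35.3)² × 1.35×10^5 = 1.68222×10^8 km³/s².
The Hohmann ellipse has a_t = (r₁ + r₂)/2 = 6.325×10^5 km.
At periapsis, r = 1.350×10^5 km.
Applying v² = μ(2/r − 1/a_t): v = 47.18 km/s.

v = 47200 m/s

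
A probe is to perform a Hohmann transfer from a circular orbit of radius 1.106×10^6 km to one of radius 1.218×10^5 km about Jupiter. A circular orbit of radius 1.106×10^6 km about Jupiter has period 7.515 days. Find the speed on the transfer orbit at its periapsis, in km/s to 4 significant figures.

v = 43.29 km/s

From Kepler's third law T² = 4π²r³/μ at r = 1.106×10^6 km, T = 7.515 days = 7.515 × 86400 s = 6.49296×10^5 s: μ = 4π²r³/T² = 1.26689×10^8 km³/s².
The Hohmann ellipse has a_t = (r₁ + r₂)/2 = 6.139×10^5 km.
At periapsis, r = 1.218×10^5 km.
Vis-viva: v = √[μ(2/r − 1/a_t)] = √[1.26689×10^8 × (2/1.218×10^5 − 1/6.139×10^5)] = 43.29 km/s.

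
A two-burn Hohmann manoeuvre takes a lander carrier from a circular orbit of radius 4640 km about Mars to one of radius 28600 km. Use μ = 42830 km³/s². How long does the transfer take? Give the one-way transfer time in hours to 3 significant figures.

t = 9.03 hours

The Hohmann ellipse has a_t = (r₁ + r₂)/2 = 16620 km.
By Kepler's third law the transfer-orbit period is T = 2π√(a_t³/μ), so t = T/2 = 32525 s.
Converting: 32525 s ÷ 3600 s/hour = 9.03 hours.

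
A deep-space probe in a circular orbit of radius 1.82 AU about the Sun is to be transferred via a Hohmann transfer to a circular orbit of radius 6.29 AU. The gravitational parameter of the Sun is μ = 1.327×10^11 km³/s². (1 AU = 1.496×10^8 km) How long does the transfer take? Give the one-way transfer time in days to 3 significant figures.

t = 1490 days

In km: r₁ = 1.82 × 1.496×10^8 = 2.72272×10^8 km; r₂ = 6.29 × 1.496×10^8 = 9.40984×10^8 km.
The Hohmann ellipse has a_t = (r₁ + r₂)/2 = 6.06628×10^8 km.
By Kepler's third law the transfer-orbit period is T = 2π√(a_t³/μ), so t = T/2 = 1.289×10^8 s.
Converting: 1.289×10^8 s ÷ 86400 s/day = 1490 days.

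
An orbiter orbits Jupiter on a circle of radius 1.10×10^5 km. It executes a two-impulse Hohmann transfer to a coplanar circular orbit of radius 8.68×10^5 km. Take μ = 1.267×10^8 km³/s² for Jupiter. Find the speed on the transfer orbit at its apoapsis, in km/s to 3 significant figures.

v = 5.73 km/s

Semi-major axis of the transfer orbit: a_t = (1.100×10^5 + 8.680×10^5)/2 = 4.890×10^5 km.
At apoapsis, r = 8.680×10^5 km.
Applying v² = μ(2/r − 1/a_t): v = 5.730 km/s.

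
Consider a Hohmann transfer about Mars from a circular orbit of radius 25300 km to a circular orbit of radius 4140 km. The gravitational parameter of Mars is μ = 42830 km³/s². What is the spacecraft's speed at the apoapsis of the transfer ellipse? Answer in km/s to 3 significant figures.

v = 0.690 km/s

The Hohmann ellipse has a_t = (r₁ + r₂)/2 = 14720 km.
The apoapsis of the transfer ellipse is at r = 25300 km.
Applying v² = μ(2/r − 1/a_t): v = 0.6900 km/s.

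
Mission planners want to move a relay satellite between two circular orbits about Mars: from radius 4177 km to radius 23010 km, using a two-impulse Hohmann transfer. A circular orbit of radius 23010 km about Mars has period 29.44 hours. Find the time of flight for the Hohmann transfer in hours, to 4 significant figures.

t = 6.684 hours

From Kepler's third law T² = 4π²r³/μ at r = 23010 km, T = 29.44 hours = 29.44 × 3600 s = 1.05984×10^5 s: μ = 4π²r³/T² = 42818.3 km³/s².
Transfer-ellipse semi-major axis a_t = (r₁ + r₂)/2 = (4177 + 23010)/2 = 13593.5 km.
Transfer time t = π√(a_t³/μ) = π√((13593.5)³ / 42818.3) = 24062 s.
Converting: 24062 s ÷ 3600 s/hour = 6.684 hours.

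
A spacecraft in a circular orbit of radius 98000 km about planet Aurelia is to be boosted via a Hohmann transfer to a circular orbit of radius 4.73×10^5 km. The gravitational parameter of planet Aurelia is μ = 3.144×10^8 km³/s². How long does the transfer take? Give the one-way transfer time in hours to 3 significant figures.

t = 7.51 hours

The Hohmann ellipse has a_t = (r₁ + r₂)/2 = 2.855×10^5 km.
Half the transfer-orbit period gives t = π√(a_t³/μ) = 27030 s.
Converting: 27030 s ÷ 3600 s/hour = 7.51 hours.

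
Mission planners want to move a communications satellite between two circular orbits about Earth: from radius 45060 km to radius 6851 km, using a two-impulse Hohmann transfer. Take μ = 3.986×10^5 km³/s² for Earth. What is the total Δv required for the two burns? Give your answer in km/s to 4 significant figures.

Δv = 3.869 km/s

The Hohmann ellipse has a_t = (r₁ + r₂)/2 = 25955.5 km.
At r₁ the circular-orbit speed is v₁ = √(μ/r₁) = 2.9742 km/s.
Transfer-orbit speed at r₁ (vis-viva equation): v_a = √[μ(2/r₁ − 1/a_t)] = 1.5280 km/s.
First burn Δv₁ = |v_a − v₁| = 1.4462 km/s.
Circular speed at r₂: v₂ = √(μ/r₂) = 7.62767 km/s.
Transfer-orbit speed at r₂: v_p = √[μ(2/r₂ − 1/a_t)] = 10.0502 km/s.
Second burn Δv₂ = |v₂ − v_p| = 2.4225 km/s.
Δv = Δv₁ + Δv₂ = 1.4462 + 2.4225 = 3.869 km/s.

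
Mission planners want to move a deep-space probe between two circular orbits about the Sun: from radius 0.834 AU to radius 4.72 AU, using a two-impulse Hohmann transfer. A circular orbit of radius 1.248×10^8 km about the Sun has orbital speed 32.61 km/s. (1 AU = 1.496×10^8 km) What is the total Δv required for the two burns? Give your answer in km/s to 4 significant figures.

Δv = 16.10 km/s

From the circular-orbit relation v² = μ/r at r = 1.248×10^8 km: μ = v²r = (32.61)² × 1.248×10^8 = 1.32714×10^11 km³/s².
In km: r₁ = 0.834 × 1.496×10^8 = 1.247664×10^8 km; r₂ = 4.72 × 1.496×10^8 = 7.06112×10^8 km.
The Hohmann ellipse has a_t = (r₁ + r₂)/2 = 4.154392×10^8 km.
At r₁ the circular-orbit speed is v₁ = √(μ/r₁) = 32.614 km/s.
On the transfer ellipse at r₁, vis-viva equation gives v_p = √[μ(2/r₁ − 1/a_t)] = 42.520 km/s.
First burn Δv₁ = |v_p − v₁| = 9.906 km/s.
At r₂, v₂ = √(μ/r₂) = 13.709 km/s.
Transfer-orbit speed at r₂: v_a = √[μ(2/r₂ − 1/a_t)] = 7.5131 km/s.
Second burn Δv₂ = |v₂ − v_a| = 6.196 km/s.
Total Δv = Δv₁ + Δv₂ = 16.10 km/s.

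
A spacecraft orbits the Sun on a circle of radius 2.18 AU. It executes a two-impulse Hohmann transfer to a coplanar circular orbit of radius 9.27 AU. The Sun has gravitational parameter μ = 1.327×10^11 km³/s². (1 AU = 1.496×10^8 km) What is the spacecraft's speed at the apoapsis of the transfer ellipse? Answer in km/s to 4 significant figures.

In km: r₁ = 2.18 × 1.496×10^8 = 3.26128×10^8 km; r₂ = 9.27 × 1.496×10^8 = 1.386792×10^9 km.
The Hohmann ellipse has a_t = (r₁ + r₂)/2 = 8.5646×10^8 km.
At apoapsis, r = 1.386792×10^9 km.
Vis-viva: v = √[μ(2/r − 1/a_t)] = √[1.327×10^11 × (2/1.386792×10^9 − 1/8.5646×10^8)] = 6.036 km/s.

v = 6.036 km/s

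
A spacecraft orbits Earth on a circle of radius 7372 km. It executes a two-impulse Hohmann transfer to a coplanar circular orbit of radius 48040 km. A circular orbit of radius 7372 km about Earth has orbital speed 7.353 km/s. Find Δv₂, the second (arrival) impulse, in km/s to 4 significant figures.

From the circular-orbit relation v² = μ/r at r = 7372 km: μ = v²r = (7.353)² × 7372 = 3.98579×10^5 km³/s².
Semi-major axis of the transfer orbit: a_t = (7372 + 48040)/2 = 27706 km.
Circular speed at r = 48040 km: v_c = √(μ/r) = 2.8804 km/s.
Vis-viva on the transfer ellipse at r = 48040 km gives v_t = √[μ(2/r − 1/a_t)] = 1.4858 km/s.
Δv₂ = |v_t − v_c| = |1.4858 − 2.8804| = 1.395 km/s.

Δv₂ = 1.395 km/s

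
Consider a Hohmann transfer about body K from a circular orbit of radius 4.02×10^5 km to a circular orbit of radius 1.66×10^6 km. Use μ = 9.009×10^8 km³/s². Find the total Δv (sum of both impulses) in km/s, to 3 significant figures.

Semi-major axis of the transfer orbit: a_t = (4.020×10^5 + 1.660×10^6)/2 = 1.031×10^6 km.
Circular speed at r₁: v₁ = √(μ/r₁) = √(9.009×10^8/4.020×10^5) = 47.34 km/s.
Transfer-orbit speed at r₁ (vis-viva): v_p = √[μ(2/r₁ − 1/a_t)] = 60.07 km/s.
First burn Δv₁ = |v_p − v₁| = 12.73 km/s.
Circular speed at r₂: v₂ = √(μ/r₂) = 23.296 km/s.
Transfer-orbit speed at r₂: v_a = √[μ(2/r₂ − 1/a_t)] = 14.547 km/s.
Second burn Δv₂ = |v₂ − v_a| = 8.749 km/s.
Total Δv = Δv₁ + Δv₂ = 21.48 km/s.

Δv = 21.5 km/s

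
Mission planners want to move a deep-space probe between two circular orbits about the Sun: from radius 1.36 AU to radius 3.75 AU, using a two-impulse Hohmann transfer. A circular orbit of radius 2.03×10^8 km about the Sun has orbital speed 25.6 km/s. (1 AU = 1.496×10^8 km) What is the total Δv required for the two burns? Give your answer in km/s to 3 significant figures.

Δv = 9.57 km/s

From the circular-orbit relation v² = μ/r at r = 2.03×10^8 km: μ = v²r = (25.6)² × 2.03×10^8 = 1.33038×10^11 km³/s².
In km: r₁ = 1.36 × 1.496×10^8 = 2.03456×10^8 km; r₂ = 3.75 × 1.496×10^8 = 5.610×10^8 km.
Semi-major axis of the transfer orbit: a_t = (2.03456×10^8 + 5.610×10^8)/2 = 3.82228×10^8 km.
At r₁ the circular-orbit speed is v₁ = √(μ/r₁) = 25.571 km/s.
Transfer-orbit speed at r₁ (vis-viva equation): v_p = √[μ(2/r₁ − 1/a_t)] = 30.979 km/s.
First burn Δv₁ = |v_p − v₁| = 5.408 km/s.
At r₂, v₂ = √(μ/r₂) = 15.399 km/s.
Transfer-orbit speed at r₂: v_a = √[μ(2/r₂ − 1/a_t)] = 11.235 km/s.
Second burn Δv₂ = |v₂ − v_a| = 4.164 km/s.
Δv = Δv₁ + Δv₂ = 5.408 + 4.164 = 9.572 km/s.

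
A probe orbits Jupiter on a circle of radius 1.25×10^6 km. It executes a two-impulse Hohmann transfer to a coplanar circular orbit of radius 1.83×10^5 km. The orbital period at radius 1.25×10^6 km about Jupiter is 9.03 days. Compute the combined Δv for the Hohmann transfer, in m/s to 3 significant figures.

From Kepler's third law T² = 4π²r³/μ at r = 1.25×10^6 km, T = 9.03 days = 9.03 × 86400 s = 7.80192×10^5 s: μ = 4π²r³/T² = 1.26674×10^8 km³/s².
Semi-major axis of the transfer orbit: a_t = (1.250×10^6 + 1.830×10^5)/2 = 7.165×10^5 km.
Circular speed at r₁: v₁ = √(μ/r₁) = √(1.26674×10^8/1.250×10^6) = 10.0667 km/s.
Transfer-orbit speed at r₁ (vis-viva): v_a = √[μ(2/r₁ − 1/a_t)] = 5.08752 km/s.
First burn Δv₁ = |v_a − v₁| = 4.979 km/s.
At r₂, v₂ = √(μ/r₂) = 26.310 km/s.
Transfer-orbit speed at r₂: v_p = √[μ(2/r₂ − 1/a_t)] = 34.751 km/s.
Second burn Δv₂ = |v₂ − v_p| = 8.441 km/s.
Δv = Δv₁ + Δv₂ = 4.979 + 8.441 = 13.42 km/s.

Δv = 13400 m/s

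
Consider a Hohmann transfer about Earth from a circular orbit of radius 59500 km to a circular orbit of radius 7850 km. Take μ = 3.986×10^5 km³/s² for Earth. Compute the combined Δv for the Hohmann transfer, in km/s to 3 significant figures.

The Hohmann ellipse has a_t = (r₁ + r₂)/2 = 33675 km.
Circular speed at r₁: v₁ = √(μ/r₁) = √(3.986×10^5/59500) = 2.5883 km/s.
On the transfer ellipse at r₁, vis-viva gives v_a = √[μ(2/r₁ − 1/a_t)] = 1.2497 km/s.
First burn Δv₁ = |v_a − v₁| = 1.339 km/s.
At r₂, v₂ = √(μ/r₂) = 7.126 km/s.
Transfer-orbit speed at r₂: v_p = √[μ(2/r₂ − 1/a_t)] = 9.472 km/s.
Second burn Δv₂ = |v₂ − v_p| = 2.346 km/s.
Δv = Δv₁ + Δv₂ = 1.339 + 2.346 = 3.685 km/s.

Δv = 3.68 km/s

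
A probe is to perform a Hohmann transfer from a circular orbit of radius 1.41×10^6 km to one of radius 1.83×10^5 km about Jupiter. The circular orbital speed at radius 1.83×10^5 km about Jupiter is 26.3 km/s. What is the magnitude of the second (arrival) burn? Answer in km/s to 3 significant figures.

From the circular-orbit relation v² = μ/r at r = 1.83×10^5 km: μ = v²r = (26.3)² × 1.83×10^5 = 1.26579×10^8 km³/s².
Transfer-ellipse semi-major axis a_t = (r₁ + r₂)/2 = (1.410×10^6 + 1.830×10^5)/2 = 7.965×10^5 km.
On the circular orbit at r = 1.830×10^5 km, v_c = √(μ/r) = 26.300 km/s.
Vis-viva on the transfer ellipse at r = 1.830×10^5 km gives v_t = √[μ(2/r − 1/a_t)] = 34.992 km/s.
Δv₂ = |v_t − v_c| = |34.992 − 26.300| = 8.692 km/s.

Δv₂ = 8.69 km/s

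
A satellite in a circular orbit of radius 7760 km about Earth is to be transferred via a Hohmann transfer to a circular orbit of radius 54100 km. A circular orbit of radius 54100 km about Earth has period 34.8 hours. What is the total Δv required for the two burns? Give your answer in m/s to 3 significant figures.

Δv = 3660 m/s

From Kepler's third law T² = 4π²r³/μ at r = 54100 km, T = 34.8 hours = 34.8 × 3600 s = 1.2528×10^5 s: μ = 4π²r³/T² = 3.98280×10^5 km³/s².
The Hohmann ellipse has a_t = (r₁ + r₂)/2 = 30930 km.
At r₁ the circular-orbit speed is v₁ = √(μ/r₁) = 7.164 km/s.
Transfer-orbit speed at r₁ (v² = μ(2/r − 1/a)): v_p = √[μ(2/r₁ − 1/a_t)] = 9.475 km/s.
First burn Δv₁ = |v_p − v₁| = 2.311 km/s.
At r₂, v₂ = √(μ/r₂) = 2.713 km/s.
Transfer-orbit speed at r₂: v_a = √[μ(2/r₂ − 1/a_t)] = 1.359 km/s.
Second burn Δv₂ = |v₂ − v_a| = 1.354 km/s.
Δv = Δv₁ + Δv₂ = 2.311 + 1.354 = 3.665 km/s.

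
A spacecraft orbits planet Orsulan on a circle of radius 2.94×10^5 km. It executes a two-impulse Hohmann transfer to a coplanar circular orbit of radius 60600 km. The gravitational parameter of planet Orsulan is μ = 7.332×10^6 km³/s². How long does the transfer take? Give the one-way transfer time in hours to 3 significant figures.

Semi-major axis of the transfer orbit: a_t = (2.940×10^5 + 60600)/2 = 1.773×10^5 km.
By Kepler's third law the transfer-orbit period is T = 2π√(a_t³/μ), so t = T/2 = 86620 s.
Converting: 86620 s ÷ 3600 s/hour = 24.1 hours.

t = 24.1 hours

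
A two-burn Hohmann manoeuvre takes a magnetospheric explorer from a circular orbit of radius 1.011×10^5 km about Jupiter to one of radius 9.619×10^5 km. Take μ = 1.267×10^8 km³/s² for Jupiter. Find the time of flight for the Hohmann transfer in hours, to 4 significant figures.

Semi-major axis of the transfer orbit: a_t = (1.011×10^5 + 9.619×10^5)/2 = 5.315×10^5 km.
By Kepler's third law the transfer-orbit period is T = 2π√(a_t³/μ), so t = T/2 = 1.0815×10^5 s.
Converting: 1.0815×10^5 s ÷ 3600 s/hour = 30.04 hours.

t = 30.04 hours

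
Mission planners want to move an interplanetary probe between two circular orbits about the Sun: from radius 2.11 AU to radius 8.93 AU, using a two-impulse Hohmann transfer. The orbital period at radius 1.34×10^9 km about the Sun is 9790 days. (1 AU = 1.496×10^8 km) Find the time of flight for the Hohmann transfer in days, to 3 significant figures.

t = 2370 days

From Kepler's third law T² = 4π²r³/μ at r = 1.34×10^9 km, T = 9790 days = 9790 × 86400 s = 8.45856×10^8 s: μ = 4π²r³/T² = 1.32764×10^11 km³/s².
In km: r₁ = 2.11 × 1.496×10^8 = 3.15656×10^8 km; r₂ = 8.93 × 1.496×10^8 = 1.335928×10^9 km.
Semi-major axis of the transfer orbit: a_t = (3.15656×10^8 + 1.335928×10^9)/2 = 8.25792×10^8 km.
Half the transfer-orbit period gives t = π√(a_t³/μ) = 2.046×10^8 s.
Converting: 2.046×10^8 s ÷ 86400 s/day = 2370 days.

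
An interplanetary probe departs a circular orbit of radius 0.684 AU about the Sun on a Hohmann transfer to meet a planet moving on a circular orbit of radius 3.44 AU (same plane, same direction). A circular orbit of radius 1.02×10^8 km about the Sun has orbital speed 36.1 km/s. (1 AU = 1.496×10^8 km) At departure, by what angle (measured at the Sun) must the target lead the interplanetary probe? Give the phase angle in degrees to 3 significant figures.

φ = 96.5°

From the circular-orbit relation v² = μ/r at r = 1.02×10^8 km: μ = v²r = (36.1)² × 1.02×10^8 = 1.32927×10^11 km³/s².
In km: r₁ = 0.684 × 1.496×10^8 = 1.023264×10^8 km; r₂ = 3.44 × 1.496×10^8 = 5.14624×10^8 km.
Transfer-ellipse semi-major axis a_t = (r₁ + r₂)/2 = (1.023264×10^8 + 5.14624×10^8)/2 = 3.084752×10^8 km.
Transfer time t = π√(a_t³/μ) = 4.66845×10^7 s.
Target angular speed ω₂ = √(μ/r₂³) = 3.12300×10^-8 rad/s.
Angle swept by the target during transfer: ω₂·t = 1.45796 rad = 83.53°.
Arrival is 180° from departure on the ellipse, so φ = 180° − 83.53° = 96.5°.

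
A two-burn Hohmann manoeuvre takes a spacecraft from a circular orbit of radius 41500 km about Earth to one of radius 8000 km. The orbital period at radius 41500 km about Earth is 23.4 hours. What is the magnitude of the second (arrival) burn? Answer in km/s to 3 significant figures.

From Kepler's third law T² = 4π²r³/μ at r = 41500 km, T = 23.4 hours = 23.4 × 3600 s = 84240 s: μ = 4π²r³/T² = 3.97619×10^5 km³/s².
Transfer-ellipse semi-major axis a_t = (r₁ + r₂)/2 = (41500 + 8000)/2 = 24750 km.
Circular speed at r = 8000 km: v_c = √(μ/r) = 7.050 km/s.
Vis-viva on the transfer ellipse at r = 8000 km gives v_t = √[μ(2/r − 1/a_t)] = 9.129 km/s.
Δv₂ = |v_t − v_c| = |9.129 − 7.050| = 2.079 km/s.

Δv₂ = 2.08 km/s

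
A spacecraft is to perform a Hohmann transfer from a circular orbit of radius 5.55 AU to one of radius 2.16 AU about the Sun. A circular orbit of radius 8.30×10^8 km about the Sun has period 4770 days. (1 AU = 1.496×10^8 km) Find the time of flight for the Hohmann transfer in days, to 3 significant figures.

t = 1380 days

From Kepler's third law T² = 4π²r³/μ at r = 8.30×10^8 km, T = 4770 days = 4770 × 86400 s = 4.12128×10^8 s: μ = 4π²r³/T² = 1.32901×10^11 km³/s².
In km: r₁ = 5.55 × 1.496×10^8 = 8.3028×10^8 km; r₂ = 2.16 × 1.496×10^8 = 3.23136×10^8 km.
Transfer-ellipse semi-major axis a_t = (r₁ + r₂)/2 = (8.3028×10^8 + 3.23136×10^8)/2 = 5.76708×10^8 km.
Half the transfer-orbit period gives t = π√(a_t³/μ) = 1.193×10^8 s.
Converting: 1.193×10^8 s ÷ 86400 s/day = 1380 days.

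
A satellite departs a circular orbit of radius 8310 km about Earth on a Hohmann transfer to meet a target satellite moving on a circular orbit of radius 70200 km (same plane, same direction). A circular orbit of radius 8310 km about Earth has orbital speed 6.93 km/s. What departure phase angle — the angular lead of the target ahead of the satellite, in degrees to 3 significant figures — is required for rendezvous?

φ = 105°

From the circular-orbit relation v² = μ/r at r = 8310 km: μ = v²r = (6.93)² × 8310 = 3.99087×10^5 km³/s².
Transfer-ellipse semi-major axis a_t = (r₁ + r₂)/2 = (8310 + 70200)/2 = 39255 km.
Transfer time t = π√(a_t³/μ) = 38678 s.
Target angular speed ω₂ = √(μ/r₂³) = 3.3965×10^-5 rad/s.
Angle swept by the target during transfer: ω₂·t = 1.3137 rad = 75.27°.
The satellite traverses 180° on the transfer ellipse, so the target must lead by 180° − 75.27° = 105°.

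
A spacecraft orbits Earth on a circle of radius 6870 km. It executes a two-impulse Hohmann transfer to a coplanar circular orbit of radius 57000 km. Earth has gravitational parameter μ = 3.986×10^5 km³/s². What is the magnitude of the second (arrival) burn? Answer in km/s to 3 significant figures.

The Hohmann ellipse has a_t = (r₁ + r₂)/2 = 31935 km.
On the circular orbit at r = 57000 km, v_c = √(μ/r) = 2.6444 km/s.
Transfer-orbit speed at the same r (vis-viva, a = a_t): v_t = √[μ(2/r − 1/a_t)] = 1.2265 km/s.
Δv₂ = |v_t − v_c| = |1.2265 − 2.6444| = 1.418 km/s.

Δv₂ = 1.42 km/s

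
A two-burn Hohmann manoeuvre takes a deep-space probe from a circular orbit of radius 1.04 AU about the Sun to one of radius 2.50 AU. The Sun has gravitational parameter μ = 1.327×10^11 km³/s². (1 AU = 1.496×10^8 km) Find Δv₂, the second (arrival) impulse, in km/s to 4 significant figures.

Δv₂ = 4.398 km/s

In km: r₁ = 1.04 × 1.496×10^8 = 1.55584×10^8 km; r₂ = 2.50 × 1.496×10^8 = 3.740×10^8 km.
Semi-major axis of the transfer orbit: a_t = (1.55584×10^8 + 3.740×10^8)/2 = 2.64792×10^8 km.
Circular speed at r = 3.740×10^8 km: v_c = √(μ/r) = 18.8365 km/s.
Vis-viva on the transfer ellipse at r = 3.740×10^8 km gives v_t = √[μ(2/r − 1/a_t)] = 14.4388 km/s.
Δv₂ = |v_t − v_c| = |14.4388 − 18.8365| = 4.398 km/s.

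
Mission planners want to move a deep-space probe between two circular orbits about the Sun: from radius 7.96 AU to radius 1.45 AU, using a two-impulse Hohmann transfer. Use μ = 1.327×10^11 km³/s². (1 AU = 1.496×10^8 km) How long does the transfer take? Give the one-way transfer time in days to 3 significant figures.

t = 1860 days

In km: r₁ = 7.96 × 1.496×10^8 = 1.190816×10^9 km; r₂ = 1.45 × 1.496×10^8 = 2.1692×10^8 km.
Transfer-ellipse semi-major axis a_t = (r₁ + r₂)/2 = (1.190816×10^9 + 2.1692×10^8)/2 = 7.03868×10^8 km.
Transfer time t = π√(a_t³/μ) = π√((7.03868×10^8)³ / 1.327×10^11) = 1.610×10^8 s.
Converting: 1.610×10^8 s ÷ 86400 s/day = 1860 days.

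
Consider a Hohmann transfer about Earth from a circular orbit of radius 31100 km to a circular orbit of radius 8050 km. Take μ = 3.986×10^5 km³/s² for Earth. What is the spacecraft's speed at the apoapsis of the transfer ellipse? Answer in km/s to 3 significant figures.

Transfer-ellipse semi-major axis a_t = (r₁ + r₂)/2 = (31100 + 8050)/2 = 19575 km.
The apoapsis of the transfer ellipse is at r = 31100 km.
Vis-viva: v = √[μ(2/r − 1/a_t)] = √[3.986×10^5 × (2/31100 − 1/19575)] = 2.296 km/s.

v = 2.30 km/s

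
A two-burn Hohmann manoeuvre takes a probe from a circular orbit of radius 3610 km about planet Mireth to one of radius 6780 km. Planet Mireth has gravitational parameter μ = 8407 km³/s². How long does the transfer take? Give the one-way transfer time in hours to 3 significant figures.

Semi-major axis of the transfer orbit: a_t = (3610 + 6780)/2 = 5195 km.
Transfer time t = π√(a_t³/μ) = π√((5195)³ / 8407) = 12830 s.
Converting: 12830 s ÷ 3600 s/hour = 3.56 hours.

t = 3.56 hours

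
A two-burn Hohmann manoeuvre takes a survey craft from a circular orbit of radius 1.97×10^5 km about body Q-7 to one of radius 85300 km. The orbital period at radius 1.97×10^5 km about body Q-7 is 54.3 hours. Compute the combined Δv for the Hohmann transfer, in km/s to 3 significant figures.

Δv = 3.16 km/s

From Kepler's third law T² = 4π²r³/μ at r = 1.97×10^5 km, T = 54.3 hours = 54.3 × 3600 s = 1.9548×10^5 s: μ = 4π²r³/T² = 7.89867×10^6 km³/s².
Transfer-ellipse semi-major axis a_t = (r₁ + r₂)/2 = (1.970×10^5 + 85300)/2 = 1.4115×10^5 km.
Circular speed at r₁: v₁ = √(μ/r₁) = √(7.89867×10^6/1.970×10^5) = 6.332 km/s.
Transfer-orbit speed at r₁ (vis-viva): v_a = √[μ(2/r₁ − 1/a_t)] = 4.922 km/s.
First burn Δv₁ = |v_a − v₁| = 1.410 km/s.
Circular speed at r₂: v₂ = √(μ/r₂) = 9.6228 km/s.
Transfer-orbit speed at r₂: v_p = √[μ(2/r₂ − 1/a_t)] = 11.368 km/s.
Second burn Δv₂ = |v₂ − v_p| = 1.745 km/s.
Total Δv = Δv₁ + Δv₂ = 3.155 km/s.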